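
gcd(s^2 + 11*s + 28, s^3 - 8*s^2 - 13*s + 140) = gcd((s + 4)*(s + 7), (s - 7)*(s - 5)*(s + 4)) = s + 4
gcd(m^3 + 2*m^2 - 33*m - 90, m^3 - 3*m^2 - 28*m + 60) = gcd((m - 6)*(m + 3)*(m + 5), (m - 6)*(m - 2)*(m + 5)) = m^2 - m - 30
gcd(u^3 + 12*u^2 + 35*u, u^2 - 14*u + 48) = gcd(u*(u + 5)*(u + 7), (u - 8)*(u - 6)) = 1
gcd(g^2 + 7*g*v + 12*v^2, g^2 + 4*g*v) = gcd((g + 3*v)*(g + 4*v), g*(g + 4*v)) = g + 4*v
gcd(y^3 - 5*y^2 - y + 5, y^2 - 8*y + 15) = y - 5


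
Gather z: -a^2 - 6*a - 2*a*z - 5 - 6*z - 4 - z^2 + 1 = -a^2 - 6*a - z^2 + z*(-2*a - 6) - 8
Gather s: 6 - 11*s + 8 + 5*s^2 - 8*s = 5*s^2 - 19*s + 14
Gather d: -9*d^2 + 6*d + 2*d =-9*d^2 + 8*d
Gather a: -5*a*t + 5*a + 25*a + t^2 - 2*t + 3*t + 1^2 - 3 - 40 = a*(30 - 5*t) + t^2 + t - 42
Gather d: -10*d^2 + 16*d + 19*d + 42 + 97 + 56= -10*d^2 + 35*d + 195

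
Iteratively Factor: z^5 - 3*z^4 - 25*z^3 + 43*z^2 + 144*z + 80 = (z - 5)*(z^4 + 2*z^3 - 15*z^2 - 32*z - 16) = (z - 5)*(z + 1)*(z^3 + z^2 - 16*z - 16) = (z - 5)*(z - 4)*(z + 1)*(z^2 + 5*z + 4) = (z - 5)*(z - 4)*(z + 1)^2*(z + 4)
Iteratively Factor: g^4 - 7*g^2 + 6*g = (g - 1)*(g^3 + g^2 - 6*g) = g*(g - 1)*(g^2 + g - 6) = g*(g - 1)*(g + 3)*(g - 2)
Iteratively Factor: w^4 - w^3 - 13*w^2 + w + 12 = (w - 1)*(w^3 - 13*w - 12) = (w - 4)*(w - 1)*(w^2 + 4*w + 3) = (w - 4)*(w - 1)*(w + 3)*(w + 1)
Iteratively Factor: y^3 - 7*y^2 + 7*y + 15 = (y + 1)*(y^2 - 8*y + 15) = (y - 3)*(y + 1)*(y - 5)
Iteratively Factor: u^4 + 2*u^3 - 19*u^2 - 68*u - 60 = (u + 2)*(u^3 - 19*u - 30) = (u - 5)*(u + 2)*(u^2 + 5*u + 6) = (u - 5)*(u + 2)*(u + 3)*(u + 2)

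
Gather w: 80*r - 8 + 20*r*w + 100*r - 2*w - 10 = 180*r + w*(20*r - 2) - 18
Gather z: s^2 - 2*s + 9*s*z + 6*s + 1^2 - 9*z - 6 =s^2 + 4*s + z*(9*s - 9) - 5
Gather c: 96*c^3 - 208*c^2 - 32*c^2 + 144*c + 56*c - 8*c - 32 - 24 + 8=96*c^3 - 240*c^2 + 192*c - 48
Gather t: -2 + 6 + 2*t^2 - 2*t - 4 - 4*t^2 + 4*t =-2*t^2 + 2*t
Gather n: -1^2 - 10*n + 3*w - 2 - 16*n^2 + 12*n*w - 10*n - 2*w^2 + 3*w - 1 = -16*n^2 + n*(12*w - 20) - 2*w^2 + 6*w - 4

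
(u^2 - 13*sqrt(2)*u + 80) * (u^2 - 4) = u^4 - 13*sqrt(2)*u^3 + 76*u^2 + 52*sqrt(2)*u - 320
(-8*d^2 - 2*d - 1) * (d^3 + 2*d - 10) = -8*d^5 - 2*d^4 - 17*d^3 + 76*d^2 + 18*d + 10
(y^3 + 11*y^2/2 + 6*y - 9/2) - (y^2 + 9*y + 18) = y^3 + 9*y^2/2 - 3*y - 45/2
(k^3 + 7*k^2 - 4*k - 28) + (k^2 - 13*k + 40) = k^3 + 8*k^2 - 17*k + 12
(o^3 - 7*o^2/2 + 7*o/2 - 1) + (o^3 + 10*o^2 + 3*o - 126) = 2*o^3 + 13*o^2/2 + 13*o/2 - 127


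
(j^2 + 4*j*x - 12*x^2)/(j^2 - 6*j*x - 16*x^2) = (-j^2 - 4*j*x + 12*x^2)/(-j^2 + 6*j*x + 16*x^2)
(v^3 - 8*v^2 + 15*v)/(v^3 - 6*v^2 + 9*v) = (v - 5)/(v - 3)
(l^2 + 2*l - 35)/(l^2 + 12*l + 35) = (l - 5)/(l + 5)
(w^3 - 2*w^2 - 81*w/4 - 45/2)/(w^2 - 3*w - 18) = (w^2 + 4*w + 15/4)/(w + 3)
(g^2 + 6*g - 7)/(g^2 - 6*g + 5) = (g + 7)/(g - 5)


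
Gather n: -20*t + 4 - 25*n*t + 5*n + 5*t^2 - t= n*(5 - 25*t) + 5*t^2 - 21*t + 4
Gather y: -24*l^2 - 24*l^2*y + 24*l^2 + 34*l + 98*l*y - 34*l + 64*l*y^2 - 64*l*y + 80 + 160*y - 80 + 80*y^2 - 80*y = y^2*(64*l + 80) + y*(-24*l^2 + 34*l + 80)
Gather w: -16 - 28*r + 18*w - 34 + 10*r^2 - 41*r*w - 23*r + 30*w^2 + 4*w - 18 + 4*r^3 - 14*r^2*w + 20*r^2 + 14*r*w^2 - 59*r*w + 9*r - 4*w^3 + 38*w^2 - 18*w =4*r^3 + 30*r^2 - 42*r - 4*w^3 + w^2*(14*r + 68) + w*(-14*r^2 - 100*r + 4) - 68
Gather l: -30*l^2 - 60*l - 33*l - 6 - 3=-30*l^2 - 93*l - 9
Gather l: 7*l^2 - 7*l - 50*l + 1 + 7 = 7*l^2 - 57*l + 8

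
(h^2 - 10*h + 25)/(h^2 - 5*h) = (h - 5)/h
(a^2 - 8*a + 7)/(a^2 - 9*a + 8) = (a - 7)/(a - 8)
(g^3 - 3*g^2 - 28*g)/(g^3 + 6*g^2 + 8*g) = (g - 7)/(g + 2)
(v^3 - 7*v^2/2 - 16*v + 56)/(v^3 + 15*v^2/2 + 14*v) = (2*v^2 - 15*v + 28)/(v*(2*v + 7))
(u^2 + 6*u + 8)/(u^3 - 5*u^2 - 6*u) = (u^2 + 6*u + 8)/(u*(u^2 - 5*u - 6))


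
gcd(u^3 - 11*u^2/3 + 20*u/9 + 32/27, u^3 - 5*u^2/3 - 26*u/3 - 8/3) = u + 1/3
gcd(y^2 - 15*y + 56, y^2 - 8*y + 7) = y - 7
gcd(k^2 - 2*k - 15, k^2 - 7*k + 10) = k - 5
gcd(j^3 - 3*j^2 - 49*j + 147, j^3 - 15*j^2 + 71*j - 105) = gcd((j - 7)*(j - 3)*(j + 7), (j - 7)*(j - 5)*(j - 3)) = j^2 - 10*j + 21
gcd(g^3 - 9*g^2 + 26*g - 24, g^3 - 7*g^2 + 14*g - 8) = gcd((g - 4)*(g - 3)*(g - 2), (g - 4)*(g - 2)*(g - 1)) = g^2 - 6*g + 8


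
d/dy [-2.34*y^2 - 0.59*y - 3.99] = -4.68*y - 0.59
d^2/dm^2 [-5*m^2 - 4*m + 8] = -10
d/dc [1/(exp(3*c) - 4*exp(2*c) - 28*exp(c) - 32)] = (-3*exp(2*c) + 8*exp(c) + 28)*exp(c)/(-exp(3*c) + 4*exp(2*c) + 28*exp(c) + 32)^2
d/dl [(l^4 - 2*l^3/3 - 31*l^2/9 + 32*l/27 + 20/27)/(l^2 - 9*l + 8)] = (54*l^5 - 747*l^4 + 1188*l^3 + 373*l^2 - 1528*l + 436)/(27*(l^4 - 18*l^3 + 97*l^2 - 144*l + 64))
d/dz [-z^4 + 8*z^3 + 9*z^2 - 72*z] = -4*z^3 + 24*z^2 + 18*z - 72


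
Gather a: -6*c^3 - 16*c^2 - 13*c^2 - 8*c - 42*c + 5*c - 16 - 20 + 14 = -6*c^3 - 29*c^2 - 45*c - 22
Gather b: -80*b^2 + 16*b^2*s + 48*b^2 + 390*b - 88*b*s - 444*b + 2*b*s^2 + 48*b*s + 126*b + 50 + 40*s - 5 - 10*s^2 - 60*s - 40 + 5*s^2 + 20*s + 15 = b^2*(16*s - 32) + b*(2*s^2 - 40*s + 72) - 5*s^2 + 20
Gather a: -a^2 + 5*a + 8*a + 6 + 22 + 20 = -a^2 + 13*a + 48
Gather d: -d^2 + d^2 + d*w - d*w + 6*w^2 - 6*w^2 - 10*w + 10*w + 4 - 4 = 0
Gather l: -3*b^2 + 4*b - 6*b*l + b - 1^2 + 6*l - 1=-3*b^2 + 5*b + l*(6 - 6*b) - 2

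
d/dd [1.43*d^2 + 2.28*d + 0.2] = 2.86*d + 2.28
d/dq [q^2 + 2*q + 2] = 2*q + 2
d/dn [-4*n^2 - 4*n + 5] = -8*n - 4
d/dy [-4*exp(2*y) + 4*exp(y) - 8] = (4 - 8*exp(y))*exp(y)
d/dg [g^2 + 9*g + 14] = 2*g + 9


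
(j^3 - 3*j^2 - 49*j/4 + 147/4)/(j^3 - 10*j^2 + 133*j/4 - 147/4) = (2*j + 7)/(2*j - 7)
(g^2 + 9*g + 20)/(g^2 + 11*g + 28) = (g + 5)/(g + 7)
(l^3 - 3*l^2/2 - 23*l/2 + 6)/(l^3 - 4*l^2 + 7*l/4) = 2*(l^2 - l - 12)/(l*(2*l - 7))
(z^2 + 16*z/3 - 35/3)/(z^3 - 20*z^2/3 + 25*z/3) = (z + 7)/(z*(z - 5))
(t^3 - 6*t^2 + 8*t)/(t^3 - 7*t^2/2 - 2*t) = 2*(t - 2)/(2*t + 1)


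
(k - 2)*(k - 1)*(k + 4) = k^3 + k^2 - 10*k + 8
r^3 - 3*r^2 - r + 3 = (r - 3)*(r - 1)*(r + 1)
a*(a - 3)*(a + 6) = a^3 + 3*a^2 - 18*a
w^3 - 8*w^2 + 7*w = w*(w - 7)*(w - 1)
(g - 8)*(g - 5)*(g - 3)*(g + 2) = g^4 - 14*g^3 + 47*g^2 + 38*g - 240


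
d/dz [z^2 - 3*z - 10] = 2*z - 3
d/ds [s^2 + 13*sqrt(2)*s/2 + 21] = 2*s + 13*sqrt(2)/2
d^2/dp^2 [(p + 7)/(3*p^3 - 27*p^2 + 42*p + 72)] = 2*((p + 7)*(3*p^2 - 18*p + 14)^2 + (-3*p^2 + 18*p - 3*(p - 3)*(p + 7) - 14)*(p^3 - 9*p^2 + 14*p + 24))/(3*(p^3 - 9*p^2 + 14*p + 24)^3)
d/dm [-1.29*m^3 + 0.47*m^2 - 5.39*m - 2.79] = -3.87*m^2 + 0.94*m - 5.39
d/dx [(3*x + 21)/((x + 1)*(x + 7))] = -3/(x^2 + 2*x + 1)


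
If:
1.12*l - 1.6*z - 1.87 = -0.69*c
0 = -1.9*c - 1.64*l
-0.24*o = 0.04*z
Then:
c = -2.63348052990767*z - 3.07788036932959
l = 3.05098354074669*z + 3.56583701324769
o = -0.166666666666667*z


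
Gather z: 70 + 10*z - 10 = 10*z + 60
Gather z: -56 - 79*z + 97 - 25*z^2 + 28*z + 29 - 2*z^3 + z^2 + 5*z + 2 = -2*z^3 - 24*z^2 - 46*z + 72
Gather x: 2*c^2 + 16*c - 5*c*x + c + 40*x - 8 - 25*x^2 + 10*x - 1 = 2*c^2 + 17*c - 25*x^2 + x*(50 - 5*c) - 9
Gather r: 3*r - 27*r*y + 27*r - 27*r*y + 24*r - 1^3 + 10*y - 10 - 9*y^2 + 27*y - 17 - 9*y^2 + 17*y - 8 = r*(54 - 54*y) - 18*y^2 + 54*y - 36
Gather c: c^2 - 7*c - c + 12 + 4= c^2 - 8*c + 16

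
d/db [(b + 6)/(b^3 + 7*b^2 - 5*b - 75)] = (-2*b^2 - 15*b - 9)/(b^5 + 9*b^4 - 6*b^3 - 190*b^2 - 75*b + 1125)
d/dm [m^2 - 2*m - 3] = 2*m - 2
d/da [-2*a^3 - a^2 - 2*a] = -6*a^2 - 2*a - 2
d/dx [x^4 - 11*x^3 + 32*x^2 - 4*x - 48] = 4*x^3 - 33*x^2 + 64*x - 4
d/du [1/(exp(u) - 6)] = -exp(u)/(exp(u) - 6)^2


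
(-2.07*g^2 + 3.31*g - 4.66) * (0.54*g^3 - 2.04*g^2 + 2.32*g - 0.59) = -1.1178*g^5 + 6.0102*g^4 - 14.0712*g^3 + 18.4069*g^2 - 12.7641*g + 2.7494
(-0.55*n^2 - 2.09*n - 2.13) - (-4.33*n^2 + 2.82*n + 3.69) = 3.78*n^2 - 4.91*n - 5.82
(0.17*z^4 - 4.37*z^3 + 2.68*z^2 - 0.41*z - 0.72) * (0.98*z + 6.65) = 0.1666*z^5 - 3.1521*z^4 - 26.4341*z^3 + 17.4202*z^2 - 3.4321*z - 4.788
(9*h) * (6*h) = 54*h^2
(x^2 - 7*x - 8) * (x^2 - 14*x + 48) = x^4 - 21*x^3 + 138*x^2 - 224*x - 384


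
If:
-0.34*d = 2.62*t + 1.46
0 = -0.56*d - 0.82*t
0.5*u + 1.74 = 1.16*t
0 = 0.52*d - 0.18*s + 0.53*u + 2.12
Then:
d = 1.01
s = -0.26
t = -0.69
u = -5.08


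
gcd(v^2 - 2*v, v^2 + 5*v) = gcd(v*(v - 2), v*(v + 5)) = v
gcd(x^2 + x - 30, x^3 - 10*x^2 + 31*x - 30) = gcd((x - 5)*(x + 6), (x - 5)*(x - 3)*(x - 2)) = x - 5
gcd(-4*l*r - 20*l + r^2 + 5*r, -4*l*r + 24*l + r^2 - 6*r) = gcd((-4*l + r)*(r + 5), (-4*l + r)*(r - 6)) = -4*l + r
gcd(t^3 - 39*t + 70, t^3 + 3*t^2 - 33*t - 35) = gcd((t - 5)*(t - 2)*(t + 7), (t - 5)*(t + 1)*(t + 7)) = t^2 + 2*t - 35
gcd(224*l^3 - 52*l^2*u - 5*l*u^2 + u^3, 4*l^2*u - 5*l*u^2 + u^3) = -4*l + u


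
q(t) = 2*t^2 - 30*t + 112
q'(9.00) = 6.00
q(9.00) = 4.00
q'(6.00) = -6.00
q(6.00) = 4.00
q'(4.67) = -11.32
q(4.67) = 15.52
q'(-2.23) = -38.92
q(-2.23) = 188.85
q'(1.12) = -25.52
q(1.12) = 80.91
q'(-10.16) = -70.64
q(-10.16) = 623.25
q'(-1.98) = -37.92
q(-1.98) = 179.24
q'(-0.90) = -33.60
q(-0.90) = 140.62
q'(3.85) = -14.60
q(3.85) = 26.14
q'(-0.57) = -32.28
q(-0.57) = 129.75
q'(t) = 4*t - 30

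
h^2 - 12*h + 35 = (h - 7)*(h - 5)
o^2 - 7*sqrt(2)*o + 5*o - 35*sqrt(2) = (o + 5)*(o - 7*sqrt(2))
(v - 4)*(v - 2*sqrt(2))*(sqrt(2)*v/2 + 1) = sqrt(2)*v^3/2 - 2*sqrt(2)*v^2 - v^2 - 2*sqrt(2)*v + 4*v + 8*sqrt(2)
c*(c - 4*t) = c^2 - 4*c*t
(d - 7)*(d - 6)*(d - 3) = d^3 - 16*d^2 + 81*d - 126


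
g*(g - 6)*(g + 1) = g^3 - 5*g^2 - 6*g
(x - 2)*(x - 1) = x^2 - 3*x + 2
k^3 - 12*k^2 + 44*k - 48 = (k - 6)*(k - 4)*(k - 2)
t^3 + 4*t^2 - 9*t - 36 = (t - 3)*(t + 3)*(t + 4)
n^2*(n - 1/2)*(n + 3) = n^4 + 5*n^3/2 - 3*n^2/2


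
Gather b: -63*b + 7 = 7 - 63*b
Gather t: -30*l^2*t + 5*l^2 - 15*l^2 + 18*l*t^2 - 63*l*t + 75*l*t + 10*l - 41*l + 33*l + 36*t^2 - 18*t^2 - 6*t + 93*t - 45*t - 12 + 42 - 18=-10*l^2 + 2*l + t^2*(18*l + 18) + t*(-30*l^2 + 12*l + 42) + 12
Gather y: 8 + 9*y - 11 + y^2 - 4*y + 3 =y^2 + 5*y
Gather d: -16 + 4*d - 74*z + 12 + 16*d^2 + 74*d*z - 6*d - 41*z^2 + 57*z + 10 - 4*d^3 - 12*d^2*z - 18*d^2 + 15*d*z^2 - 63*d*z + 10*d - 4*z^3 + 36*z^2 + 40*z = -4*d^3 + d^2*(-12*z - 2) + d*(15*z^2 + 11*z + 8) - 4*z^3 - 5*z^2 + 23*z + 6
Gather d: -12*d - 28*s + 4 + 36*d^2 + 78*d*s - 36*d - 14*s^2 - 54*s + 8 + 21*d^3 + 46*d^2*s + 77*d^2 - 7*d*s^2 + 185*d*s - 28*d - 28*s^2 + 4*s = 21*d^3 + d^2*(46*s + 113) + d*(-7*s^2 + 263*s - 76) - 42*s^2 - 78*s + 12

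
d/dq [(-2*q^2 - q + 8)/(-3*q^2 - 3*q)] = (q^2 + 16*q + 8)/(3*q^2*(q^2 + 2*q + 1))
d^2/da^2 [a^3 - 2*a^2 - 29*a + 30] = 6*a - 4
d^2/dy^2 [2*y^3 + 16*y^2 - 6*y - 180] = 12*y + 32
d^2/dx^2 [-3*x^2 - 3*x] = -6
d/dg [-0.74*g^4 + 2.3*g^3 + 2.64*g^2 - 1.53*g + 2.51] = -2.96*g^3 + 6.9*g^2 + 5.28*g - 1.53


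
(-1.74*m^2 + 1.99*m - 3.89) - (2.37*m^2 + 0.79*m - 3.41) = -4.11*m^2 + 1.2*m - 0.48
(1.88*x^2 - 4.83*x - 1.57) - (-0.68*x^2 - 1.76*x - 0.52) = 2.56*x^2 - 3.07*x - 1.05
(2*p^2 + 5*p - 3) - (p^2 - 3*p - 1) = p^2 + 8*p - 2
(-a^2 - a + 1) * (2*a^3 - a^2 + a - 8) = -2*a^5 - a^4 + 2*a^3 + 6*a^2 + 9*a - 8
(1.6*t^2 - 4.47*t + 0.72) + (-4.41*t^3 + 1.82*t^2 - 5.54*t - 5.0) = -4.41*t^3 + 3.42*t^2 - 10.01*t - 4.28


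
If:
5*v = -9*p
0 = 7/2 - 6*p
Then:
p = 7/12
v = -21/20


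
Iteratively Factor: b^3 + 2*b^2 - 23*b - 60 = (b - 5)*(b^2 + 7*b + 12) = (b - 5)*(b + 3)*(b + 4)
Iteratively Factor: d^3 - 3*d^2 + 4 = (d - 2)*(d^2 - d - 2) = (d - 2)^2*(d + 1)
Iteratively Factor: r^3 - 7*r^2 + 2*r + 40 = (r - 4)*(r^2 - 3*r - 10) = (r - 5)*(r - 4)*(r + 2)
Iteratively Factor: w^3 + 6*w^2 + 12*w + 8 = (w + 2)*(w^2 + 4*w + 4) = (w + 2)^2*(w + 2)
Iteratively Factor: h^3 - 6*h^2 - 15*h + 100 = (h + 4)*(h^2 - 10*h + 25) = (h - 5)*(h + 4)*(h - 5)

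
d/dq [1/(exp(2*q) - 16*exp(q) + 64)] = 2*(8 - exp(q))*exp(q)/(exp(2*q) - 16*exp(q) + 64)^2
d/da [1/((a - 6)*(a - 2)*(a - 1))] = (-(a - 6)*(a - 2) - (a - 6)*(a - 1) - (a - 2)*(a - 1))/((a - 6)^2*(a - 2)^2*(a - 1)^2)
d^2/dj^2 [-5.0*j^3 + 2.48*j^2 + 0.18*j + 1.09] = 4.96 - 30.0*j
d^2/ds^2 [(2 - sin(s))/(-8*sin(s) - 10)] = 13*(4*sin(s)^2 - 5*sin(s) - 8)/(2*(4*sin(s) + 5)^3)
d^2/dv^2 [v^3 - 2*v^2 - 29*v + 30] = 6*v - 4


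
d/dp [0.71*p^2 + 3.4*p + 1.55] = 1.42*p + 3.4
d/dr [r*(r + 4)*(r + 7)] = 3*r^2 + 22*r + 28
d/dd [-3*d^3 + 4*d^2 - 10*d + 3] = -9*d^2 + 8*d - 10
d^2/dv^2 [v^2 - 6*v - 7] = 2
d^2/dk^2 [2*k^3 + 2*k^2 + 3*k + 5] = 12*k + 4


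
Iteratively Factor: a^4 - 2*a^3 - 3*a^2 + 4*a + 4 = (a - 2)*(a^3 - 3*a - 2) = (a - 2)*(a + 1)*(a^2 - a - 2) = (a - 2)*(a + 1)^2*(a - 2)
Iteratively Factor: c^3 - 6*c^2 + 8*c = (c)*(c^2 - 6*c + 8) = c*(c - 2)*(c - 4)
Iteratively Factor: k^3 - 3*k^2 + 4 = (k + 1)*(k^2 - 4*k + 4) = (k - 2)*(k + 1)*(k - 2)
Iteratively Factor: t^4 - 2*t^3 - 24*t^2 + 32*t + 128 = (t + 2)*(t^3 - 4*t^2 - 16*t + 64) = (t + 2)*(t + 4)*(t^2 - 8*t + 16) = (t - 4)*(t + 2)*(t + 4)*(t - 4)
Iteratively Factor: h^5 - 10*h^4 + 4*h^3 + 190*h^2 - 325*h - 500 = (h - 5)*(h^4 - 5*h^3 - 21*h^2 + 85*h + 100) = (h - 5)^2*(h^3 - 21*h - 20) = (h - 5)^2*(h + 1)*(h^2 - h - 20) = (h - 5)^3*(h + 1)*(h + 4)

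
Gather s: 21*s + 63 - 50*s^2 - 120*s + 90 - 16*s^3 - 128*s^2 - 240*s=-16*s^3 - 178*s^2 - 339*s + 153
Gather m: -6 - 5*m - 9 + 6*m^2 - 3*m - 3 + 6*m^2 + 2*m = 12*m^2 - 6*m - 18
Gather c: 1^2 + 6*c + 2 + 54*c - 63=60*c - 60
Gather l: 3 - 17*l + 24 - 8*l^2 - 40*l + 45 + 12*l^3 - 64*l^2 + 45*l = 12*l^3 - 72*l^2 - 12*l + 72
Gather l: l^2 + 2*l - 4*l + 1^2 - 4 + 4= l^2 - 2*l + 1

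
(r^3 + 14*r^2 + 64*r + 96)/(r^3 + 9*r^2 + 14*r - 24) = (r + 4)/(r - 1)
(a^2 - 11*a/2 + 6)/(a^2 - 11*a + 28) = (a - 3/2)/(a - 7)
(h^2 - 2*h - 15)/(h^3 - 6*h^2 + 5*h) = (h + 3)/(h*(h - 1))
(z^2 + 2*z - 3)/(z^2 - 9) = (z - 1)/(z - 3)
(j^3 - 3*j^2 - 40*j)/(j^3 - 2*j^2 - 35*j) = (j - 8)/(j - 7)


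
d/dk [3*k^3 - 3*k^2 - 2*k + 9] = 9*k^2 - 6*k - 2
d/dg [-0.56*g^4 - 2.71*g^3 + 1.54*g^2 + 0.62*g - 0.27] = -2.24*g^3 - 8.13*g^2 + 3.08*g + 0.62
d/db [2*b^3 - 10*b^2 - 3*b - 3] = 6*b^2 - 20*b - 3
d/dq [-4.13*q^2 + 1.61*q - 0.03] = 1.61 - 8.26*q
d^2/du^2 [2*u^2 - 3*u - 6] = 4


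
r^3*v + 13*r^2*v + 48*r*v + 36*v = (r + 6)^2*(r*v + v)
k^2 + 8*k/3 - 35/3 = (k - 7/3)*(k + 5)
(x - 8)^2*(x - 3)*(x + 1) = x^4 - 18*x^3 + 93*x^2 - 80*x - 192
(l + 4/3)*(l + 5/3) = l^2 + 3*l + 20/9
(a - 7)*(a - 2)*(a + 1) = a^3 - 8*a^2 + 5*a + 14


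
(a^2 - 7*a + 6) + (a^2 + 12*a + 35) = 2*a^2 + 5*a + 41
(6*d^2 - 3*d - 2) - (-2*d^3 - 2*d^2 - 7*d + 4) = 2*d^3 + 8*d^2 + 4*d - 6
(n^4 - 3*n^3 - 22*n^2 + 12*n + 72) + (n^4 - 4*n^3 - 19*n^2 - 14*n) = 2*n^4 - 7*n^3 - 41*n^2 - 2*n + 72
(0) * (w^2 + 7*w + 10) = 0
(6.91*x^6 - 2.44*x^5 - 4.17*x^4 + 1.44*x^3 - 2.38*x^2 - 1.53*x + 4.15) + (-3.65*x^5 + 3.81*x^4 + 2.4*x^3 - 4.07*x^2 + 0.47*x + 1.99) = 6.91*x^6 - 6.09*x^5 - 0.36*x^4 + 3.84*x^3 - 6.45*x^2 - 1.06*x + 6.14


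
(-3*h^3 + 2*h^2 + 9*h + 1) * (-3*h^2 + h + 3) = 9*h^5 - 9*h^4 - 34*h^3 + 12*h^2 + 28*h + 3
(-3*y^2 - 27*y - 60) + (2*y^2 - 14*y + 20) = -y^2 - 41*y - 40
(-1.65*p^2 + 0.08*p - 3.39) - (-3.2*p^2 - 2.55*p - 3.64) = 1.55*p^2 + 2.63*p + 0.25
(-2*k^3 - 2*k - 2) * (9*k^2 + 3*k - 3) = -18*k^5 - 6*k^4 - 12*k^3 - 24*k^2 + 6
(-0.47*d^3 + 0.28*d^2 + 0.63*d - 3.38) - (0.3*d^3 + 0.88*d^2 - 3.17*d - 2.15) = -0.77*d^3 - 0.6*d^2 + 3.8*d - 1.23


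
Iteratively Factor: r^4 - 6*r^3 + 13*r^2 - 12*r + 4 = (r - 1)*(r^3 - 5*r^2 + 8*r - 4) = (r - 2)*(r - 1)*(r^2 - 3*r + 2) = (r - 2)^2*(r - 1)*(r - 1)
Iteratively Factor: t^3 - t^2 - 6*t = (t)*(t^2 - t - 6) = t*(t + 2)*(t - 3)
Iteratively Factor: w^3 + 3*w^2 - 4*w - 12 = (w + 2)*(w^2 + w - 6) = (w + 2)*(w + 3)*(w - 2)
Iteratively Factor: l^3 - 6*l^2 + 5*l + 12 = (l + 1)*(l^2 - 7*l + 12) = (l - 4)*(l + 1)*(l - 3)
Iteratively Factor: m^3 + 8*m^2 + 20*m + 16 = (m + 4)*(m^2 + 4*m + 4) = (m + 2)*(m + 4)*(m + 2)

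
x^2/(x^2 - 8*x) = x/(x - 8)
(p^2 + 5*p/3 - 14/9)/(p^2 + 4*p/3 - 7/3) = (p - 2/3)/(p - 1)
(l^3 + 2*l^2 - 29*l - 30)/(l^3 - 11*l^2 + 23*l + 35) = (l + 6)/(l - 7)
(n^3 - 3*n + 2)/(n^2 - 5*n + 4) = (n^2 + n - 2)/(n - 4)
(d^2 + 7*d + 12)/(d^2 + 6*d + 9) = (d + 4)/(d + 3)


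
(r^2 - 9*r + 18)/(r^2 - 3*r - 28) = (-r^2 + 9*r - 18)/(-r^2 + 3*r + 28)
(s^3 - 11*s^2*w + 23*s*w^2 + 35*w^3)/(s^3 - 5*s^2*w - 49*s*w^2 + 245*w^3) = (s + w)/(s + 7*w)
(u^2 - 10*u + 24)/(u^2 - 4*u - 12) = (u - 4)/(u + 2)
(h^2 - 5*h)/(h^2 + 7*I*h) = (h - 5)/(h + 7*I)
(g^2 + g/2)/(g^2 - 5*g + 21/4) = 2*g*(2*g + 1)/(4*g^2 - 20*g + 21)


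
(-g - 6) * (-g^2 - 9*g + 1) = g^3 + 15*g^2 + 53*g - 6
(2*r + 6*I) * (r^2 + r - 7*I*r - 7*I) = 2*r^3 + 2*r^2 - 8*I*r^2 + 42*r - 8*I*r + 42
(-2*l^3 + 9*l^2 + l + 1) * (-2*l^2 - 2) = 4*l^5 - 18*l^4 + 2*l^3 - 20*l^2 - 2*l - 2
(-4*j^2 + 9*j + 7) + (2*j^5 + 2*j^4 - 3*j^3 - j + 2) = 2*j^5 + 2*j^4 - 3*j^3 - 4*j^2 + 8*j + 9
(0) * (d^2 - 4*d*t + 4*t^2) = 0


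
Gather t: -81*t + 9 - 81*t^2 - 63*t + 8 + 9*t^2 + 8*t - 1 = -72*t^2 - 136*t + 16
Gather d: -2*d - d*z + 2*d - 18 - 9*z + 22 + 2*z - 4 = -d*z - 7*z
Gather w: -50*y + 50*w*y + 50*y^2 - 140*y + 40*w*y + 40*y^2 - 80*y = 90*w*y + 90*y^2 - 270*y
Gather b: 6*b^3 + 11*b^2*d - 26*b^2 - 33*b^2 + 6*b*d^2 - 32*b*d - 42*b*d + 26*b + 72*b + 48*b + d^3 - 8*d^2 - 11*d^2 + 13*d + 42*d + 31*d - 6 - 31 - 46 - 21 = 6*b^3 + b^2*(11*d - 59) + b*(6*d^2 - 74*d + 146) + d^3 - 19*d^2 + 86*d - 104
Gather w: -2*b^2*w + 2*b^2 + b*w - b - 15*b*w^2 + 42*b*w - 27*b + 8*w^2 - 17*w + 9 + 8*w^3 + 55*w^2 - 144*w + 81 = 2*b^2 - 28*b + 8*w^3 + w^2*(63 - 15*b) + w*(-2*b^2 + 43*b - 161) + 90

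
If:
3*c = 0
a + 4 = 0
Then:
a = -4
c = 0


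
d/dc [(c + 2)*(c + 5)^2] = 3*(c + 3)*(c + 5)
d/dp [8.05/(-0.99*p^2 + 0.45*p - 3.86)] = (15.939*p - 3.6225)/(0.99*p^2 - 0.45*p + 3.86)^2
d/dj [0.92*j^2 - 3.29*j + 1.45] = 1.84*j - 3.29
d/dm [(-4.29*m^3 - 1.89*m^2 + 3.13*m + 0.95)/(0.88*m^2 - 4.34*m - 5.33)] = (-3.7752*m^4 + 37.2372*m^3 + 74.0453*m^2 + 18.4754*m - 12.5599)/(0.7744*m^4 - 7.6384*m^3 + 9.4548*m^2 + 46.2644*m + 28.4089)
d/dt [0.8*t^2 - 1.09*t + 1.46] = 1.6*t - 1.09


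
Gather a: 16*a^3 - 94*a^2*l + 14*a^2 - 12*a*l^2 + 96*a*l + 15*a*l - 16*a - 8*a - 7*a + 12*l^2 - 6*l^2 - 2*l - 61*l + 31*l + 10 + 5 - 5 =16*a^3 + a^2*(14 - 94*l) + a*(-12*l^2 + 111*l - 31) + 6*l^2 - 32*l + 10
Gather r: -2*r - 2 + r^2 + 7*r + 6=r^2 + 5*r + 4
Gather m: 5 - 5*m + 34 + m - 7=32 - 4*m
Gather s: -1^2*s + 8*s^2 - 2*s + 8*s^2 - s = 16*s^2 - 4*s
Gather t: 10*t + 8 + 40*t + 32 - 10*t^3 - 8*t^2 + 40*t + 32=-10*t^3 - 8*t^2 + 90*t + 72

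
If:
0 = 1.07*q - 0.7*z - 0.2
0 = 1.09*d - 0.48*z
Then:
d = 0.440366972477064*z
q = 0.654205607476635*z + 0.186915887850467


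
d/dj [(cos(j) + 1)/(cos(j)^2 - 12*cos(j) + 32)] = (cos(j)^2 + 2*cos(j) - 44)*sin(j)/(cos(j)^2 - 12*cos(j) + 32)^2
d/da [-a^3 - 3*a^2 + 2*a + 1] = -3*a^2 - 6*a + 2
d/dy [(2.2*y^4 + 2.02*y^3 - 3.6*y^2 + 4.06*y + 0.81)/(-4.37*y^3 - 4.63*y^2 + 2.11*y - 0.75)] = (-9.614*y^6 - 20.372*y^5 - 11.1586*y^4 + 37.4088*y^3 + 17.2759*y^2 + 12.9006*y - 4.7541)/(19.0969*y^6 + 40.4662*y^5 + 2.9955*y^4 - 12.9836*y^3 + 11.3971*y^2 - 3.165*y + 0.5625)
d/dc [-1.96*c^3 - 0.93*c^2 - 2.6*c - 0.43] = -5.88*c^2 - 1.86*c - 2.6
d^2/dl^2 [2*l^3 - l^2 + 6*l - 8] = 12*l - 2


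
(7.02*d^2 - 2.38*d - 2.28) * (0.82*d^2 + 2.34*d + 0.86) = 5.7564*d^4 + 14.4752*d^3 - 1.4016*d^2 - 7.382*d - 1.9608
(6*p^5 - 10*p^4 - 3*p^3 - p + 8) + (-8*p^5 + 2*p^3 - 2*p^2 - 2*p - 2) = -2*p^5 - 10*p^4 - p^3 - 2*p^2 - 3*p + 6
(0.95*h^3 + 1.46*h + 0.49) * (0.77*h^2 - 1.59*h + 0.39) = 0.7315*h^5 - 1.5105*h^4 + 1.4947*h^3 - 1.9441*h^2 - 0.2097*h + 0.1911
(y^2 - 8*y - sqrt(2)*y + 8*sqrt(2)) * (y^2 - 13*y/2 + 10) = y^4 - 29*y^3/2 - sqrt(2)*y^3 + 29*sqrt(2)*y^2/2 + 62*y^2 - 62*sqrt(2)*y - 80*y + 80*sqrt(2)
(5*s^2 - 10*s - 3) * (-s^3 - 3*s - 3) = -5*s^5 + 10*s^4 - 12*s^3 + 15*s^2 + 39*s + 9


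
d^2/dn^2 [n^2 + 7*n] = 2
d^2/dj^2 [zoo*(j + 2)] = 0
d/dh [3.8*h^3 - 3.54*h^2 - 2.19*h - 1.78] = 11.4*h^2 - 7.08*h - 2.19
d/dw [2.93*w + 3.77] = 2.93000000000000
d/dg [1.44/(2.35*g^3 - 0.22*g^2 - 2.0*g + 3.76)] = (-10.152*g^2 + 0.6336*g + 2.88)/(2.35*g^3 - 0.22*g^2 - 2.0*g + 3.76)^2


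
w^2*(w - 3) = w^3 - 3*w^2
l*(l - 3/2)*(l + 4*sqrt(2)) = l^3 - 3*l^2/2 + 4*sqrt(2)*l^2 - 6*sqrt(2)*l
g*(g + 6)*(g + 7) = g^3 + 13*g^2 + 42*g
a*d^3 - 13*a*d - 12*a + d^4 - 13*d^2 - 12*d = (a + d)*(d - 4)*(d + 1)*(d + 3)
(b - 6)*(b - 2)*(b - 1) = b^3 - 9*b^2 + 20*b - 12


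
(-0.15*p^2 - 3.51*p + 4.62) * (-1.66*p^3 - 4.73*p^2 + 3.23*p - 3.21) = 0.249*p^5 + 6.5361*p^4 + 8.4486*p^3 - 32.7084*p^2 + 26.1897*p - 14.8302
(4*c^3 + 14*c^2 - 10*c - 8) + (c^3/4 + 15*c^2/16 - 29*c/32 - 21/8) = 17*c^3/4 + 239*c^2/16 - 349*c/32 - 85/8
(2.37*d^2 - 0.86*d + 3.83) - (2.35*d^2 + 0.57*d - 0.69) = 0.02*d^2 - 1.43*d + 4.52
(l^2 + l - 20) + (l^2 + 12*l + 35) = 2*l^2 + 13*l + 15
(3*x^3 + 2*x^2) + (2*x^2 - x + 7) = 3*x^3 + 4*x^2 - x + 7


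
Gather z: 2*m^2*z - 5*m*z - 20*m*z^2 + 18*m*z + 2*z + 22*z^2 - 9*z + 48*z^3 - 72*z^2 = 48*z^3 + z^2*(-20*m - 50) + z*(2*m^2 + 13*m - 7)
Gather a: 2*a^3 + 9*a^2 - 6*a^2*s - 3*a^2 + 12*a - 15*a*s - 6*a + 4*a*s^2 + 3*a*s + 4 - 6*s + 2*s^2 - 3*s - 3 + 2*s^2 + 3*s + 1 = 2*a^3 + a^2*(6 - 6*s) + a*(4*s^2 - 12*s + 6) + 4*s^2 - 6*s + 2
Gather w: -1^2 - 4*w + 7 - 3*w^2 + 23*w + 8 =-3*w^2 + 19*w + 14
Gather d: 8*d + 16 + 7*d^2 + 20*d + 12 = 7*d^2 + 28*d + 28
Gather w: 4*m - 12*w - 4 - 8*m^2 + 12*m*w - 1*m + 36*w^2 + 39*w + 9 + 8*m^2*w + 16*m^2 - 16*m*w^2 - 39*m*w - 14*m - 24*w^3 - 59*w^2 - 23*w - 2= 8*m^2 - 11*m - 24*w^3 + w^2*(-16*m - 23) + w*(8*m^2 - 27*m + 4) + 3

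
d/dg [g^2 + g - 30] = 2*g + 1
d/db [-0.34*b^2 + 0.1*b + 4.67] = 0.1 - 0.68*b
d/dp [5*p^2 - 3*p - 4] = 10*p - 3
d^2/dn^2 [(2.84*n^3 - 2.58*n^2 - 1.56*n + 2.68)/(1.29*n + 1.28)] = (9.452088*n^3 + 28.136448*n^2 + 27.918336*n + 5.617176)/(2.146689*n^3 + 6.390144*n^2 + 6.340608*n + 2.097152)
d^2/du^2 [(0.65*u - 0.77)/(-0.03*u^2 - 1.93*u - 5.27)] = (-(0.06*u + 1.93)*(0.12*u + 3.86)*(0.65*u - 0.77) + (0.117*u + 2.4628)*(0.03*u^2 + 1.93*u + 5.27))/(0.03*u^2 + 1.93*u + 5.27)^3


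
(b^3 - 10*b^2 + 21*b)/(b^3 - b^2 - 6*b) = (b - 7)/(b + 2)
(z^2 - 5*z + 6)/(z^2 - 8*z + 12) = (z - 3)/(z - 6)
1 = 1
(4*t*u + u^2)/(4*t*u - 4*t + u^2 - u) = u/(u - 1)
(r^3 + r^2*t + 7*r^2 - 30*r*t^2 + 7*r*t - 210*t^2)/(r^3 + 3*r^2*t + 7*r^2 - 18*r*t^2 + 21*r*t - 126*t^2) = (r - 5*t)/(r - 3*t)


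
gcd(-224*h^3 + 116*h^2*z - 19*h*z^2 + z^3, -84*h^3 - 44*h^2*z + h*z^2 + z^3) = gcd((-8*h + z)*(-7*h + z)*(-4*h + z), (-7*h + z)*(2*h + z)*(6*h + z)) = -7*h + z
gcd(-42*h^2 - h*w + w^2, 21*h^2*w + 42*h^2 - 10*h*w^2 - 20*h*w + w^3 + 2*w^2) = -7*h + w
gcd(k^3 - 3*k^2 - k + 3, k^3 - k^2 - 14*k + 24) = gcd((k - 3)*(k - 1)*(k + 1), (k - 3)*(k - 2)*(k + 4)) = k - 3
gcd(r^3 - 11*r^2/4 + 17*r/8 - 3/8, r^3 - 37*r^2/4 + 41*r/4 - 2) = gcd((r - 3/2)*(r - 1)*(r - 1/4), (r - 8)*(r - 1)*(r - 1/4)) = r^2 - 5*r/4 + 1/4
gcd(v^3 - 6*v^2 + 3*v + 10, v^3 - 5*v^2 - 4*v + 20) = v^2 - 7*v + 10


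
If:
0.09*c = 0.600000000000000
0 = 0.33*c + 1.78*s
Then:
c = 6.67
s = -1.24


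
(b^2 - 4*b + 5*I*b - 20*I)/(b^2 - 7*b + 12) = (b + 5*I)/(b - 3)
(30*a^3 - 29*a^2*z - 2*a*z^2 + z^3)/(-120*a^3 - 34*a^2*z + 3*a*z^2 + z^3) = (-a + z)/(4*a + z)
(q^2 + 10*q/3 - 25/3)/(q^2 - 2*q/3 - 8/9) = 3*(-3*q^2 - 10*q + 25)/(-9*q^2 + 6*q + 8)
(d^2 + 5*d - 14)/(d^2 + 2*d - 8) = (d + 7)/(d + 4)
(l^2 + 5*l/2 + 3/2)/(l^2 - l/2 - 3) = (l + 1)/(l - 2)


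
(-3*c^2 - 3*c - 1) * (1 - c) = 3*c^3 - 2*c - 1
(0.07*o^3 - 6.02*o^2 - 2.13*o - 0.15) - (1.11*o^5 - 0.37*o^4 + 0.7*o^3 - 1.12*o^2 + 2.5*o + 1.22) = -1.11*o^5 + 0.37*o^4 - 0.63*o^3 - 4.9*o^2 - 4.63*o - 1.37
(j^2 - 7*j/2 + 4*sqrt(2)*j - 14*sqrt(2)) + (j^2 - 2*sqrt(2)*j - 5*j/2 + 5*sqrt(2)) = 2*j^2 - 6*j + 2*sqrt(2)*j - 9*sqrt(2)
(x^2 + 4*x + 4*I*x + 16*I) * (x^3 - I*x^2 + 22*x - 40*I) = x^5 + 4*x^4 + 3*I*x^4 + 26*x^3 + 12*I*x^3 + 104*x^2 + 48*I*x^2 + 160*x + 192*I*x + 640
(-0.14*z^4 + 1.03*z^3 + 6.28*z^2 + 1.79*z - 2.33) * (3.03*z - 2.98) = -0.4242*z^5 + 3.5381*z^4 + 15.959*z^3 - 13.2907*z^2 - 12.3941*z + 6.9434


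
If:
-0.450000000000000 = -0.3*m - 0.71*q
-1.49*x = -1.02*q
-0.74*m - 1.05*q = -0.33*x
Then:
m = -1.33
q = 1.20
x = 0.82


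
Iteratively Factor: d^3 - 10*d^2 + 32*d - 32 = (d - 4)*(d^2 - 6*d + 8) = (d - 4)^2*(d - 2)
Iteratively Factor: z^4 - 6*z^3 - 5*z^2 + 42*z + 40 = (z + 2)*(z^3 - 8*z^2 + 11*z + 20) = (z - 4)*(z + 2)*(z^2 - 4*z - 5) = (z - 5)*(z - 4)*(z + 2)*(z + 1)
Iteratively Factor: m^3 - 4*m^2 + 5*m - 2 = (m - 1)*(m^2 - 3*m + 2) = (m - 1)^2*(m - 2)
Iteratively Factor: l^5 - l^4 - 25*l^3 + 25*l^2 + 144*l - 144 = (l - 3)*(l^4 + 2*l^3 - 19*l^2 - 32*l + 48) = (l - 3)*(l + 3)*(l^3 - l^2 - 16*l + 16) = (l - 4)*(l - 3)*(l + 3)*(l^2 + 3*l - 4) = (l - 4)*(l - 3)*(l + 3)*(l + 4)*(l - 1)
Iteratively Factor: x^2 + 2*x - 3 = (x - 1)*(x + 3)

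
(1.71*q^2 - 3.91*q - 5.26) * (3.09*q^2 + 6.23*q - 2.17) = 5.2839*q^4 - 1.4286*q^3 - 44.3234*q^2 - 24.2851*q + 11.4142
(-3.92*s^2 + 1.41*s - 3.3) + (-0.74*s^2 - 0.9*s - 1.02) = -4.66*s^2 + 0.51*s - 4.32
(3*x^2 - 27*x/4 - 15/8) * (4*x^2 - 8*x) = 12*x^4 - 51*x^3 + 93*x^2/2 + 15*x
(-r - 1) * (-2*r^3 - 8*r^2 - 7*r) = 2*r^4 + 10*r^3 + 15*r^2 + 7*r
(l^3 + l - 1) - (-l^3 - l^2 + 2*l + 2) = 2*l^3 + l^2 - l - 3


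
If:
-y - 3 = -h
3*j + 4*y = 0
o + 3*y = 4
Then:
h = y + 3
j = -4*y/3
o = 4 - 3*y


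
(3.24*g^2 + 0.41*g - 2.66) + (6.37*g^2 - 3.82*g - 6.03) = 9.61*g^2 - 3.41*g - 8.69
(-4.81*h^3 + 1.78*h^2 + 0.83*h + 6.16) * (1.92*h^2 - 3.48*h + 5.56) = -9.2352*h^5 + 20.1564*h^4 - 31.3444*h^3 + 18.8356*h^2 - 16.822*h + 34.2496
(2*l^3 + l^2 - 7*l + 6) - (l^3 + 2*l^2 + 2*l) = l^3 - l^2 - 9*l + 6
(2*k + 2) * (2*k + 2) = 4*k^2 + 8*k + 4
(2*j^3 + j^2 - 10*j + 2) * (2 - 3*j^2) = -6*j^5 - 3*j^4 + 34*j^3 - 4*j^2 - 20*j + 4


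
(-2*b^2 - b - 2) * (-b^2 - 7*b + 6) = 2*b^4 + 15*b^3 - 3*b^2 + 8*b - 12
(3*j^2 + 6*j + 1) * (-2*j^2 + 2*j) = -6*j^4 - 6*j^3 + 10*j^2 + 2*j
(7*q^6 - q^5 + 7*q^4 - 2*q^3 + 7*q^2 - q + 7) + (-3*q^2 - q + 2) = 7*q^6 - q^5 + 7*q^4 - 2*q^3 + 4*q^2 - 2*q + 9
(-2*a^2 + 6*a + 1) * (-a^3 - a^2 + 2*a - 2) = 2*a^5 - 4*a^4 - 11*a^3 + 15*a^2 - 10*a - 2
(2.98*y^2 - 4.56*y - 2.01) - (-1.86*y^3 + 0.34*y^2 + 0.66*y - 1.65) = 1.86*y^3 + 2.64*y^2 - 5.22*y - 0.36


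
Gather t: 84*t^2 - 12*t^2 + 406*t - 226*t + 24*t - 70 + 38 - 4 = 72*t^2 + 204*t - 36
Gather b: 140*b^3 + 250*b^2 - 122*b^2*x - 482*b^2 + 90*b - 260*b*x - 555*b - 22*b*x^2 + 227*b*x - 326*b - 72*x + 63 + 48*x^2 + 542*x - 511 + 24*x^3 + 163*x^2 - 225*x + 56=140*b^3 + b^2*(-122*x - 232) + b*(-22*x^2 - 33*x - 791) + 24*x^3 + 211*x^2 + 245*x - 392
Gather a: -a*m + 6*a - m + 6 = a*(6 - m) - m + 6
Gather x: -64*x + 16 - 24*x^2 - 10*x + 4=-24*x^2 - 74*x + 20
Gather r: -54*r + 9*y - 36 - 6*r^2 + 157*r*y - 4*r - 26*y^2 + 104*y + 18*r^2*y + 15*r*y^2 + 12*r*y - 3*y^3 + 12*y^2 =r^2*(18*y - 6) + r*(15*y^2 + 169*y - 58) - 3*y^3 - 14*y^2 + 113*y - 36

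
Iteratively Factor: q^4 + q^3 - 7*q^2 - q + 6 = (q - 2)*(q^3 + 3*q^2 - q - 3) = (q - 2)*(q + 3)*(q^2 - 1) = (q - 2)*(q - 1)*(q + 3)*(q + 1)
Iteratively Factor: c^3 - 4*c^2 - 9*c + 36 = (c + 3)*(c^2 - 7*c + 12) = (c - 4)*(c + 3)*(c - 3)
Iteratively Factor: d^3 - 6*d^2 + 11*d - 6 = (d - 3)*(d^2 - 3*d + 2) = (d - 3)*(d - 2)*(d - 1)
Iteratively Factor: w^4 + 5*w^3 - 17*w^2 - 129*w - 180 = (w + 3)*(w^3 + 2*w^2 - 23*w - 60) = (w + 3)^2*(w^2 - w - 20) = (w + 3)^2*(w + 4)*(w - 5)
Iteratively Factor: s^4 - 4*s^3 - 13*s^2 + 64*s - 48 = (s - 3)*(s^3 - s^2 - 16*s + 16) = (s - 3)*(s - 1)*(s^2 - 16) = (s - 3)*(s - 1)*(s + 4)*(s - 4)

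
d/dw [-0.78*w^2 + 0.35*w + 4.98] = 0.35 - 1.56*w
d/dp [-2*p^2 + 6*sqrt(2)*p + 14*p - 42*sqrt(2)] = -4*p + 6*sqrt(2) + 14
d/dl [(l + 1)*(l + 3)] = 2*l + 4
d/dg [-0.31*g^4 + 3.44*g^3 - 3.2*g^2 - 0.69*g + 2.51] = -1.24*g^3 + 10.32*g^2 - 6.4*g - 0.69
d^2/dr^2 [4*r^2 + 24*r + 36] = 8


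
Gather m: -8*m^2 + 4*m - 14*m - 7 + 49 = -8*m^2 - 10*m + 42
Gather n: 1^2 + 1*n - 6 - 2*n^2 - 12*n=-2*n^2 - 11*n - 5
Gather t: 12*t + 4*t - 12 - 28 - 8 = 16*t - 48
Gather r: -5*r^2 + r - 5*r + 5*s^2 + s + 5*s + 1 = -5*r^2 - 4*r + 5*s^2 + 6*s + 1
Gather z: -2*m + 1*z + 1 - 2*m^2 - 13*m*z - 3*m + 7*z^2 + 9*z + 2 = -2*m^2 - 5*m + 7*z^2 + z*(10 - 13*m) + 3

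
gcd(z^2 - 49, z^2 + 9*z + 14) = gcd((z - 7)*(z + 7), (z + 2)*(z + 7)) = z + 7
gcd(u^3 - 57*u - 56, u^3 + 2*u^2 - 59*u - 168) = u^2 - u - 56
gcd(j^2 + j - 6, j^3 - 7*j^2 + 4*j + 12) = j - 2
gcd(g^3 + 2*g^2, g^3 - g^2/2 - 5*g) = g^2 + 2*g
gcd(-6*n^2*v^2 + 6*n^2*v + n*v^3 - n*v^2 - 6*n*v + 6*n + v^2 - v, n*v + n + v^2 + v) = 1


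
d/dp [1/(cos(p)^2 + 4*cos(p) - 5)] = 2*(cos(p) + 2)*sin(p)/(cos(p)^2 + 4*cos(p) - 5)^2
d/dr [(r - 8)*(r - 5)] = 2*r - 13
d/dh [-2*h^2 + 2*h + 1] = 2 - 4*h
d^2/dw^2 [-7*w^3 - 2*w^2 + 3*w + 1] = -42*w - 4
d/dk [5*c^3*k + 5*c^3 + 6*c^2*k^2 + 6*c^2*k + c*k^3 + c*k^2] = c*(5*c^2 + 12*c*k + 6*c + 3*k^2 + 2*k)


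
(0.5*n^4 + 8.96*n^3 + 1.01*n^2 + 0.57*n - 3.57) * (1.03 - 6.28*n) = -3.14*n^5 - 55.7538*n^4 + 2.886*n^3 - 2.5393*n^2 + 23.0067*n - 3.6771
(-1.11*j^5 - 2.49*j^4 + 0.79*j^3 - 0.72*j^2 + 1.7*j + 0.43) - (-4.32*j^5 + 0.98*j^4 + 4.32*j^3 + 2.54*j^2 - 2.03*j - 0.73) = 3.21*j^5 - 3.47*j^4 - 3.53*j^3 - 3.26*j^2 + 3.73*j + 1.16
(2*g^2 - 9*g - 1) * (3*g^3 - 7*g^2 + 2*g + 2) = 6*g^5 - 41*g^4 + 64*g^3 - 7*g^2 - 20*g - 2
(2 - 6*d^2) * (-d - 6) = 6*d^3 + 36*d^2 - 2*d - 12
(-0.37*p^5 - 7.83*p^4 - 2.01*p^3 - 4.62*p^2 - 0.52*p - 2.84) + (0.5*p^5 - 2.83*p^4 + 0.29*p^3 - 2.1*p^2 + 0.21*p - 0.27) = 0.13*p^5 - 10.66*p^4 - 1.72*p^3 - 6.72*p^2 - 0.31*p - 3.11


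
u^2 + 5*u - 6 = (u - 1)*(u + 6)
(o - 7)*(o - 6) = o^2 - 13*o + 42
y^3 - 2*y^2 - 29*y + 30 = (y - 6)*(y - 1)*(y + 5)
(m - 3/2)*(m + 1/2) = m^2 - m - 3/4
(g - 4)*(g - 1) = g^2 - 5*g + 4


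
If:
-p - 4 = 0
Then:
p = -4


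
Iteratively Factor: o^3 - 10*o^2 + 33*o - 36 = (o - 3)*(o^2 - 7*o + 12) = (o - 4)*(o - 3)*(o - 3)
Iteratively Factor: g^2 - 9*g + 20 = (g - 5)*(g - 4)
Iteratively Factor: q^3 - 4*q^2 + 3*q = (q)*(q^2 - 4*q + 3) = q*(q - 3)*(q - 1)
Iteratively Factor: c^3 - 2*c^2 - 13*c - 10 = (c + 1)*(c^2 - 3*c - 10) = (c + 1)*(c + 2)*(c - 5)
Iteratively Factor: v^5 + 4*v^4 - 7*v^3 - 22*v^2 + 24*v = (v + 3)*(v^4 + v^3 - 10*v^2 + 8*v) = (v - 1)*(v + 3)*(v^3 + 2*v^2 - 8*v) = v*(v - 1)*(v + 3)*(v^2 + 2*v - 8) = v*(v - 1)*(v + 3)*(v + 4)*(v - 2)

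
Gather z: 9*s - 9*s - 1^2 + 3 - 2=0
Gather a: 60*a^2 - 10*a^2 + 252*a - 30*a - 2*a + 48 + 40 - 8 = 50*a^2 + 220*a + 80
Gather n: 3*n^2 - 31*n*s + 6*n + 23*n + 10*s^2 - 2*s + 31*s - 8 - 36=3*n^2 + n*(29 - 31*s) + 10*s^2 + 29*s - 44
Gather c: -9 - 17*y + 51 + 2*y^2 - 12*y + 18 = 2*y^2 - 29*y + 60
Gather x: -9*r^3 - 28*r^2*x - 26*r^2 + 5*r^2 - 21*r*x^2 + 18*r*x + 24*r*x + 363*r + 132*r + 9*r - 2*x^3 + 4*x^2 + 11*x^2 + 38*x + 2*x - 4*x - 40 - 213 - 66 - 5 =-9*r^3 - 21*r^2 + 504*r - 2*x^3 + x^2*(15 - 21*r) + x*(-28*r^2 + 42*r + 36) - 324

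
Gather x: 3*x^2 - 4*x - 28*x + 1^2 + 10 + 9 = 3*x^2 - 32*x + 20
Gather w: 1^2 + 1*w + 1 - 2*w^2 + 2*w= -2*w^2 + 3*w + 2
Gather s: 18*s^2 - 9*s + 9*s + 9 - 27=18*s^2 - 18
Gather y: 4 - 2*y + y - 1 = 3 - y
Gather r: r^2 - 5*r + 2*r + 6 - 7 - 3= r^2 - 3*r - 4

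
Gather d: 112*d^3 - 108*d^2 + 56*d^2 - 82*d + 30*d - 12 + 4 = 112*d^3 - 52*d^2 - 52*d - 8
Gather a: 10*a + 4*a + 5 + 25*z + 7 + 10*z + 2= 14*a + 35*z + 14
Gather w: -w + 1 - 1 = -w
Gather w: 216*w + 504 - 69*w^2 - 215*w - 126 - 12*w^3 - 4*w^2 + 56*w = -12*w^3 - 73*w^2 + 57*w + 378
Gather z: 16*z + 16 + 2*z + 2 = 18*z + 18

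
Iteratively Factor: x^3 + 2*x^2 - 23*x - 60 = (x + 4)*(x^2 - 2*x - 15) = (x - 5)*(x + 4)*(x + 3)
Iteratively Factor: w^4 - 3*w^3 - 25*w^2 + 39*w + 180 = (w - 5)*(w^3 + 2*w^2 - 15*w - 36) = (w - 5)*(w + 3)*(w^2 - w - 12) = (w - 5)*(w + 3)^2*(w - 4)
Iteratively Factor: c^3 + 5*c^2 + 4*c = (c)*(c^2 + 5*c + 4) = c*(c + 4)*(c + 1)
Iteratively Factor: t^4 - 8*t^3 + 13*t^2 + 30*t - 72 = (t - 3)*(t^3 - 5*t^2 - 2*t + 24) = (t - 4)*(t - 3)*(t^2 - t - 6) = (t - 4)*(t - 3)^2*(t + 2)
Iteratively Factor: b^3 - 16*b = (b + 4)*(b^2 - 4*b) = (b - 4)*(b + 4)*(b)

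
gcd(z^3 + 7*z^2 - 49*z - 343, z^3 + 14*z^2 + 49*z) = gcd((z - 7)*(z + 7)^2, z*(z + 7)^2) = z^2 + 14*z + 49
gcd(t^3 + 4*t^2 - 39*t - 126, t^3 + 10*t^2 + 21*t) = t^2 + 10*t + 21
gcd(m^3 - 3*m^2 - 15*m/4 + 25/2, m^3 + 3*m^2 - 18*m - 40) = m + 2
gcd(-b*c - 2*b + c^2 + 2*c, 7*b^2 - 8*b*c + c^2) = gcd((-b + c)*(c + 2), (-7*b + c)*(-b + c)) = b - c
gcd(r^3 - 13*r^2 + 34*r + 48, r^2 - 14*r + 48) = r^2 - 14*r + 48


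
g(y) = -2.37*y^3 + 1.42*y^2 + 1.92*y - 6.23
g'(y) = -7.11*y^2 + 2.84*y + 1.92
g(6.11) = -482.08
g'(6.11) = -246.16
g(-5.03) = 321.65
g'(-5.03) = -192.25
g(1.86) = -13.00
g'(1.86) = -17.40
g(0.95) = -5.16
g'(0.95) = -1.80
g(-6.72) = 764.20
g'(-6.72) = -338.24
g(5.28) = -305.36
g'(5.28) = -181.30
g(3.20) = -63.21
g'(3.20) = -61.80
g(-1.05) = -3.94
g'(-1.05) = -8.90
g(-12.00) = 4270.57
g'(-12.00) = -1056.00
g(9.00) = -1601.66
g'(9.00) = -548.43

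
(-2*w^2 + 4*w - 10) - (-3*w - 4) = -2*w^2 + 7*w - 6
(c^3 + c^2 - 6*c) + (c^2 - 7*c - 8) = c^3 + 2*c^2 - 13*c - 8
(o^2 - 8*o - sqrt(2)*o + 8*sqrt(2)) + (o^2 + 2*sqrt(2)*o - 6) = 2*o^2 - 8*o + sqrt(2)*o - 6 + 8*sqrt(2)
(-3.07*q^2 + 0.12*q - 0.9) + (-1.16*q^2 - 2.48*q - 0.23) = -4.23*q^2 - 2.36*q - 1.13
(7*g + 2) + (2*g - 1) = 9*g + 1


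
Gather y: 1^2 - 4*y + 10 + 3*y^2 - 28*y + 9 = 3*y^2 - 32*y + 20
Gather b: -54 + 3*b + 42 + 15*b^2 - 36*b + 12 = 15*b^2 - 33*b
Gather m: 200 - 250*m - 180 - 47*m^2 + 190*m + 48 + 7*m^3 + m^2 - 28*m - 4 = 7*m^3 - 46*m^2 - 88*m + 64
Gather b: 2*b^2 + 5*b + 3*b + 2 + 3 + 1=2*b^2 + 8*b + 6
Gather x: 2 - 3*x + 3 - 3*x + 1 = 6 - 6*x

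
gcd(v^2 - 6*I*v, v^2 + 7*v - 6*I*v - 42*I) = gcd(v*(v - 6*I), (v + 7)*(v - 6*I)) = v - 6*I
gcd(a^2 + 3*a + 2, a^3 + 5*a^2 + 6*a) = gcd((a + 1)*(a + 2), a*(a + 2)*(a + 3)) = a + 2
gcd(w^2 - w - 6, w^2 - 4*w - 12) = w + 2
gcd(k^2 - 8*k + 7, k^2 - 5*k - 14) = k - 7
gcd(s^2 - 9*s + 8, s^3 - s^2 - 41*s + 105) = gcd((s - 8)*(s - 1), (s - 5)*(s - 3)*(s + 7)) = 1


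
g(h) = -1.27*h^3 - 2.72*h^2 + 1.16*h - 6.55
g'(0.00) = 1.16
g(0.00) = -6.55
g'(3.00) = -49.45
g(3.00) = -61.84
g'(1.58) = -16.95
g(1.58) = -16.52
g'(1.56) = -16.60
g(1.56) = -16.18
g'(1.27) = -11.89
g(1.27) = -12.07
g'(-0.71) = 3.10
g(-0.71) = -8.29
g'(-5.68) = -90.86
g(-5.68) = 131.84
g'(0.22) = -0.22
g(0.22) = -6.44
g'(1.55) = -16.43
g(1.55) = -16.02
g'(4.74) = -110.23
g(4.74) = -197.41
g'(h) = -3.81*h^2 - 5.44*h + 1.16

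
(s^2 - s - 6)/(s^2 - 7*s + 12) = (s + 2)/(s - 4)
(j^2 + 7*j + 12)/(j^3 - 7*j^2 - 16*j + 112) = (j + 3)/(j^2 - 11*j + 28)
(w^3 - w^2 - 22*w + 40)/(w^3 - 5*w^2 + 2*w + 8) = (w + 5)/(w + 1)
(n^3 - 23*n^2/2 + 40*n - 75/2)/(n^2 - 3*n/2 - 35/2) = (2*n^2 - 13*n + 15)/(2*n + 7)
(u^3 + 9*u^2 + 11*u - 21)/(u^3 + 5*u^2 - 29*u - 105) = (u - 1)/(u - 5)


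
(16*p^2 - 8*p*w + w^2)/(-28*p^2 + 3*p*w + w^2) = (-4*p + w)/(7*p + w)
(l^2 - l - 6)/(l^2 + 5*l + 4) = (l^2 - l - 6)/(l^2 + 5*l + 4)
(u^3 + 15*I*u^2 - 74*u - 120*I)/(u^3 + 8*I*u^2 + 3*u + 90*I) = (u + 4*I)/(u - 3*I)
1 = 1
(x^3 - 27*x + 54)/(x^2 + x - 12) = (x^2 + 3*x - 18)/(x + 4)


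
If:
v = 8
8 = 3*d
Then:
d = 8/3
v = 8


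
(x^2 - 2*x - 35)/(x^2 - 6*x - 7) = (x + 5)/(x + 1)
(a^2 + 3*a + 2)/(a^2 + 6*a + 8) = (a + 1)/(a + 4)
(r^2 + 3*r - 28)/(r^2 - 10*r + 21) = (r^2 + 3*r - 28)/(r^2 - 10*r + 21)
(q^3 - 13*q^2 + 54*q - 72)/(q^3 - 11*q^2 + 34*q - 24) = (q - 3)/(q - 1)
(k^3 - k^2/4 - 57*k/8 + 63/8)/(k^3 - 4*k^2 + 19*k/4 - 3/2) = (4*k^2 + 5*k - 21)/(2*(2*k^2 - 5*k + 2))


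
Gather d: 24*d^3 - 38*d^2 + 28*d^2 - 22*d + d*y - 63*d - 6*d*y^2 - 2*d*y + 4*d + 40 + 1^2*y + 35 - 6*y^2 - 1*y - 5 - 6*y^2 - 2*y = 24*d^3 - 10*d^2 + d*(-6*y^2 - y - 81) - 12*y^2 - 2*y + 70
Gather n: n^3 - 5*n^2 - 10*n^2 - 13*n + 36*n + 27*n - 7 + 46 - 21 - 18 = n^3 - 15*n^2 + 50*n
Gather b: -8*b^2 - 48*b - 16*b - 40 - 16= -8*b^2 - 64*b - 56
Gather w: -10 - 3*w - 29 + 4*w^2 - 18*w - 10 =4*w^2 - 21*w - 49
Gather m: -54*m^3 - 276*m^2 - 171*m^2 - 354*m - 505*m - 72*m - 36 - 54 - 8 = -54*m^3 - 447*m^2 - 931*m - 98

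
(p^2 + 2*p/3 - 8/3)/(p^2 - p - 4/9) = 3*(p + 2)/(3*p + 1)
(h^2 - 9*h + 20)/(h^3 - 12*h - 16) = (h - 5)/(h^2 + 4*h + 4)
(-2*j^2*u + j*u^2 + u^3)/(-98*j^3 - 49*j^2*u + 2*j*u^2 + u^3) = u*(-j + u)/(-49*j^2 + u^2)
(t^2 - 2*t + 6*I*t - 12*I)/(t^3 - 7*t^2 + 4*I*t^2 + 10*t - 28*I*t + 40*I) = (t + 6*I)/(t^2 + t*(-5 + 4*I) - 20*I)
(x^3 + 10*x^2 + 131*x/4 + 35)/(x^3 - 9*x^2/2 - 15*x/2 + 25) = (x^2 + 15*x/2 + 14)/(x^2 - 7*x + 10)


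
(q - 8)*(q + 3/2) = q^2 - 13*q/2 - 12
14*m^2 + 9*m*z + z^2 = (2*m + z)*(7*m + z)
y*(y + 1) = y^2 + y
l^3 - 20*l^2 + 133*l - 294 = (l - 7)^2*(l - 6)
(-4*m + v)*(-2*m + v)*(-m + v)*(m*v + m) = -8*m^4*v - 8*m^4 + 14*m^3*v^2 + 14*m^3*v - 7*m^2*v^3 - 7*m^2*v^2 + m*v^4 + m*v^3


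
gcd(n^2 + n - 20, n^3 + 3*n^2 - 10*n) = n + 5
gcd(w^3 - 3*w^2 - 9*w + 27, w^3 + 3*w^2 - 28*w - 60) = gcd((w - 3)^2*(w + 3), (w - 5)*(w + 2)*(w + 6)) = 1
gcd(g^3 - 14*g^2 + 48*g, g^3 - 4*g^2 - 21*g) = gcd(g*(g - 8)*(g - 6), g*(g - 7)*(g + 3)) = g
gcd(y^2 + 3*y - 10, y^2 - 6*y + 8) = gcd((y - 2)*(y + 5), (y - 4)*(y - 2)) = y - 2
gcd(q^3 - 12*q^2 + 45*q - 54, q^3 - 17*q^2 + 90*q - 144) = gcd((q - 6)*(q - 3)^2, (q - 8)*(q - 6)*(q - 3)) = q^2 - 9*q + 18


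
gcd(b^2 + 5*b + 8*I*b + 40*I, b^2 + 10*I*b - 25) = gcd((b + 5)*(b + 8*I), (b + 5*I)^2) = 1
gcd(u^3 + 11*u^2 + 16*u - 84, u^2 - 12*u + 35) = 1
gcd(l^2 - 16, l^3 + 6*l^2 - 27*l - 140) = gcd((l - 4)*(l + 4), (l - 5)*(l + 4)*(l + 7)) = l + 4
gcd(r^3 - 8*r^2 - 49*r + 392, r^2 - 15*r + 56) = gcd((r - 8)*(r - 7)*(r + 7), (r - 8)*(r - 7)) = r^2 - 15*r + 56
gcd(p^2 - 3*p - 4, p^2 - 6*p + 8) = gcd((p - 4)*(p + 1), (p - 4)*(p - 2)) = p - 4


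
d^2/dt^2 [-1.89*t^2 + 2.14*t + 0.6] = -3.78000000000000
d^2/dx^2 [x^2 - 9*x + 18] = 2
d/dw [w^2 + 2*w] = 2*w + 2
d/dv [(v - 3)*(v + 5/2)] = 2*v - 1/2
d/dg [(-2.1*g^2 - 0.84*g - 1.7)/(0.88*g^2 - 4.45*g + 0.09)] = (10.0842*g^2 + 2.614*g - 7.6406)/(0.7744*g^4 - 7.832*g^3 + 19.9609*g^2 - 0.801*g + 0.0081)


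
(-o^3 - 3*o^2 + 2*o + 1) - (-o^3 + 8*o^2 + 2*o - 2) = 3 - 11*o^2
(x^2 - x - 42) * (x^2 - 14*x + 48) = x^4 - 15*x^3 + 20*x^2 + 540*x - 2016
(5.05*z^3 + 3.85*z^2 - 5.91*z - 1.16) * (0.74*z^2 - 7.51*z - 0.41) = 3.737*z^5 - 35.0765*z^4 - 35.3574*z^3 + 41.9472*z^2 + 11.1347*z + 0.4756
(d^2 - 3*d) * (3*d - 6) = 3*d^3 - 15*d^2 + 18*d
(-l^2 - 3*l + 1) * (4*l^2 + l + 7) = -4*l^4 - 13*l^3 - 6*l^2 - 20*l + 7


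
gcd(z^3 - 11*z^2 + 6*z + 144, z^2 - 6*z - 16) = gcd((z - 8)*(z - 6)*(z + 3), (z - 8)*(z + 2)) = z - 8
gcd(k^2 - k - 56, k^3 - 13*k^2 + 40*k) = k - 8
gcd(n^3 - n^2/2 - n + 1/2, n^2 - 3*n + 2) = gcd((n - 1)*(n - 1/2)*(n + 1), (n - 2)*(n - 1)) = n - 1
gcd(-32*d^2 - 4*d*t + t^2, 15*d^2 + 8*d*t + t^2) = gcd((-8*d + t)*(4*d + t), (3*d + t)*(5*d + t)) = 1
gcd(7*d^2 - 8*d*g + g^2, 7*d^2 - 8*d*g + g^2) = 7*d^2 - 8*d*g + g^2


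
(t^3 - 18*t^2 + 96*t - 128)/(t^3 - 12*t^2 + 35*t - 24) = (t^2 - 10*t + 16)/(t^2 - 4*t + 3)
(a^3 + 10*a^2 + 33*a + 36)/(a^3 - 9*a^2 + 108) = (a^2 + 7*a + 12)/(a^2 - 12*a + 36)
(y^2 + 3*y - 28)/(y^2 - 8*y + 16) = (y + 7)/(y - 4)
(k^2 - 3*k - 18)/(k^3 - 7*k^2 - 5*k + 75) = (k - 6)/(k^2 - 10*k + 25)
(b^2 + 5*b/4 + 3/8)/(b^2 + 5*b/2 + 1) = (b + 3/4)/(b + 2)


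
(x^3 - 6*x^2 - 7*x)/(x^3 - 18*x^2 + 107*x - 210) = x*(x + 1)/(x^2 - 11*x + 30)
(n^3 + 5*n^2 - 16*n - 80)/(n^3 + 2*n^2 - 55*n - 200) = (n^2 - 16)/(n^2 - 3*n - 40)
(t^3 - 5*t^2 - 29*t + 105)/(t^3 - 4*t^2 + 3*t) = (t^2 - 2*t - 35)/(t*(t - 1))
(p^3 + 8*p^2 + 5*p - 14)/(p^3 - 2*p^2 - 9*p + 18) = (p^3 + 8*p^2 + 5*p - 14)/(p^3 - 2*p^2 - 9*p + 18)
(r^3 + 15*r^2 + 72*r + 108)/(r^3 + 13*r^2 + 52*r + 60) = (r^2 + 9*r + 18)/(r^2 + 7*r + 10)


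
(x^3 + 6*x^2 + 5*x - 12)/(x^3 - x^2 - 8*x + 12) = (x^2 + 3*x - 4)/(x^2 - 4*x + 4)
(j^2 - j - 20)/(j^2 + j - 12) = (j - 5)/(j - 3)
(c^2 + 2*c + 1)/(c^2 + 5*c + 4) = (c + 1)/(c + 4)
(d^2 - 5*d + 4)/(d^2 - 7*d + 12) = (d - 1)/(d - 3)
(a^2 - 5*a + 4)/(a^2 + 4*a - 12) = (a^2 - 5*a + 4)/(a^2 + 4*a - 12)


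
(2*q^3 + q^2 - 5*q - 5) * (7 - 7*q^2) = -14*q^5 - 7*q^4 + 49*q^3 + 42*q^2 - 35*q - 35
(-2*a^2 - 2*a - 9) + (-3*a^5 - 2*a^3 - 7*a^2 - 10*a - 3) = -3*a^5 - 2*a^3 - 9*a^2 - 12*a - 12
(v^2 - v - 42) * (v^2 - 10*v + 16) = v^4 - 11*v^3 - 16*v^2 + 404*v - 672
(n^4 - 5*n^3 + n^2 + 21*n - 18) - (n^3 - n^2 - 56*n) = n^4 - 6*n^3 + 2*n^2 + 77*n - 18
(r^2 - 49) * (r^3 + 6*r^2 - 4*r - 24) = r^5 + 6*r^4 - 53*r^3 - 318*r^2 + 196*r + 1176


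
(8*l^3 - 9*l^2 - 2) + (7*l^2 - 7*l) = 8*l^3 - 2*l^2 - 7*l - 2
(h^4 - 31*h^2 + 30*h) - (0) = h^4 - 31*h^2 + 30*h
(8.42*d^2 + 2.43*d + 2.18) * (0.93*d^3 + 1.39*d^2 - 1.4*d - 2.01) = 7.8306*d^5 + 13.9637*d^4 - 6.3829*d^3 - 17.296*d^2 - 7.9363*d - 4.3818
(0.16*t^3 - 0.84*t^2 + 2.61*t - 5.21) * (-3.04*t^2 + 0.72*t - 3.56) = -0.4864*t^5 + 2.6688*t^4 - 9.1088*t^3 + 20.708*t^2 - 13.0428*t + 18.5476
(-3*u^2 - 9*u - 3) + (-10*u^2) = -13*u^2 - 9*u - 3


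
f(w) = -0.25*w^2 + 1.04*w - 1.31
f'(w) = 1.04 - 0.5*w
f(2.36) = -0.25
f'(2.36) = -0.14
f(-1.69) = -3.78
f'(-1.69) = 1.88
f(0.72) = -0.69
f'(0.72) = 0.68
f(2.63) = -0.30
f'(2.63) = -0.28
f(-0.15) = -1.47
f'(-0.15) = 1.12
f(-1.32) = -3.12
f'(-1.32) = 1.70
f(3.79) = -0.96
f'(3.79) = -0.86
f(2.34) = -0.25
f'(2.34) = -0.13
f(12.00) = -24.83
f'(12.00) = -4.96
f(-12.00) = -49.79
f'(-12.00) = 7.04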